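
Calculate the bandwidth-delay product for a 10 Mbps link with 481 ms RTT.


BDP = bandwidth * RTT
= 10 Mbps * 481 ms
= 10 * 1e6 * 481 / 1000 bits
= 4810000 bits
= 601250 bytes
= 587.1582 KB
BDP = 4810000 bits (601250 bytes)


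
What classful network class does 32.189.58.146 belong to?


First octet: 32
Binary: 00100000
0xxxxxxx -> Class A (1-126)
Class A, default mask 255.0.0.0 (/8)


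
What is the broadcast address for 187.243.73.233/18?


Network: 187.243.64.0/18
Host bits = 14
Set all host bits to 1:
Broadcast: 187.243.127.255


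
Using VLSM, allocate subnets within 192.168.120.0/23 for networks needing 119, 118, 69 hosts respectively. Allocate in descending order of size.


119 hosts -> /25 (126 usable): 192.168.120.0/25
118 hosts -> /25 (126 usable): 192.168.120.128/25
69 hosts -> /25 (126 usable): 192.168.121.0/25
Allocation: 192.168.120.0/25 (119 hosts, 126 usable); 192.168.120.128/25 (118 hosts, 126 usable); 192.168.121.0/25 (69 hosts, 126 usable)


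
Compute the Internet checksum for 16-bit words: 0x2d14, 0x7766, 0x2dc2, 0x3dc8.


Sum all words (with carry folding):
+ 0x2d14 = 0x2d14
+ 0x7766 = 0xa47a
+ 0x2dc2 = 0xd23c
+ 0x3dc8 = 0x1005
One's complement: ~0x1005
Checksum = 0xeffa


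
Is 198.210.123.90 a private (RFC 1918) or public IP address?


RFC 1918 private ranges:
  10.0.0.0/8 (10.0.0.0 - 10.255.255.255)
  172.16.0.0/12 (172.16.0.0 - 172.31.255.255)
  192.168.0.0/16 (192.168.0.0 - 192.168.255.255)
Public (not in any RFC 1918 range)


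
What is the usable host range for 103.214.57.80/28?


Network: 103.214.57.80
Broadcast: 103.214.57.95
First usable = network + 1
Last usable = broadcast - 1
Range: 103.214.57.81 to 103.214.57.94


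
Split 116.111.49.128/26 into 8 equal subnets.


New prefix = 26 + 3 = 29
Each subnet has 8 addresses
  116.111.49.128/29
  116.111.49.136/29
  116.111.49.144/29
  116.111.49.152/29
  116.111.49.160/29
  116.111.49.168/29
  116.111.49.176/29
  116.111.49.184/29
Subnets: 116.111.49.128/29, 116.111.49.136/29, 116.111.49.144/29, 116.111.49.152/29, 116.111.49.160/29, 116.111.49.168/29, 116.111.49.176/29, 116.111.49.184/29


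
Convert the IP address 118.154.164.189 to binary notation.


118 = 01110110
154 = 10011010
164 = 10100100
189 = 10111101
Binary: 01110110.10011010.10100100.10111101


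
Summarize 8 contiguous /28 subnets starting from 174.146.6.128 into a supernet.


Original prefix: /28
Number of subnets: 8 = 2^3
New prefix = 28 - 3 = 25
Supernet: 174.146.6.128/25


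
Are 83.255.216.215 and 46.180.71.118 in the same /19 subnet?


Mask: 255.255.224.0
83.255.216.215 AND mask = 83.255.192.0
46.180.71.118 AND mask = 46.180.64.0
No, different subnets (83.255.192.0 vs 46.180.64.0)


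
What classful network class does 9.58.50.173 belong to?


First octet: 9
Binary: 00001001
0xxxxxxx -> Class A (1-126)
Class A, default mask 255.0.0.0 (/8)


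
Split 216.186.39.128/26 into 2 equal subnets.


New prefix = 26 + 1 = 27
Each subnet has 32 addresses
  216.186.39.128/27
  216.186.39.160/27
Subnets: 216.186.39.128/27, 216.186.39.160/27


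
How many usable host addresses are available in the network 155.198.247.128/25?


Host bits = 32 - 25 = 7
Total addresses = 2^7 = 128
Usable = total - 2 (network and broadcast)
Usable hosts: 126


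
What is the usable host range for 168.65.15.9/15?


Network: 168.64.0.0
Broadcast: 168.65.255.255
First usable = network + 1
Last usable = broadcast - 1
Range: 168.64.0.1 to 168.65.255.254


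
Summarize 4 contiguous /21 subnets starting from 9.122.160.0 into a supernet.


Original prefix: /21
Number of subnets: 4 = 2^2
New prefix = 21 - 2 = 19
Supernet: 9.122.160.0/19


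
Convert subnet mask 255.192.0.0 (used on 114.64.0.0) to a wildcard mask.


Subnet mask: 255.192.0.0
Wildcard = 255.255.255.255 - subnet mask
255 - 255 = 0
255 - 192 = 63
255 - 0 = 255
255 - 0 = 255
Wildcard: 0.63.255.255


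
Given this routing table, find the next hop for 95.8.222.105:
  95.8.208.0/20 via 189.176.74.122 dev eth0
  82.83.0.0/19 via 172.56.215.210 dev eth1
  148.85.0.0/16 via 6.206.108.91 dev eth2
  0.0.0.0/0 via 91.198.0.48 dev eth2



Longest prefix match for 95.8.222.105:
  /20 95.8.208.0: MATCH
  /19 82.83.0.0: no
  /16 148.85.0.0: no
  /0 0.0.0.0: MATCH
Selected: next-hop 189.176.74.122 via eth0 (matched /20)


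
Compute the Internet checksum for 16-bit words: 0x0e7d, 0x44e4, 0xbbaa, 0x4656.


Sum all words (with carry folding):
+ 0x0e7d = 0x0e7d
+ 0x44e4 = 0x5361
+ 0xbbaa = 0x0f0c
+ 0x4656 = 0x5562
One's complement: ~0x5562
Checksum = 0xaa9d


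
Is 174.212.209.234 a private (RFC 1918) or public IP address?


RFC 1918 private ranges:
  10.0.0.0/8 (10.0.0.0 - 10.255.255.255)
  172.16.0.0/12 (172.16.0.0 - 172.31.255.255)
  192.168.0.0/16 (192.168.0.0 - 192.168.255.255)
Public (not in any RFC 1918 range)


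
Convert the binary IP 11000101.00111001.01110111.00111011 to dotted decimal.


11000101 = 197
00111001 = 57
01110111 = 119
00111011 = 59
IP: 197.57.119.59


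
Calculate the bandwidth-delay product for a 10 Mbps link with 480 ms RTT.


BDP = bandwidth * RTT
= 10 Mbps * 480 ms
= 10 * 1e6 * 480 / 1000 bits
= 4800000 bits
= 600000 bytes
= 585.9375 KB
BDP = 4800000 bits (600000 bytes)


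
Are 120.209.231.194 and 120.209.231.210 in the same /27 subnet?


Mask: 255.255.255.224
120.209.231.194 AND mask = 120.209.231.192
120.209.231.210 AND mask = 120.209.231.192
Yes, same subnet (120.209.231.192)


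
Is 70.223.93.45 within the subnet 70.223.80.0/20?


Subnet network: 70.223.80.0
Test IP AND mask: 70.223.80.0
Yes, 70.223.93.45 is in 70.223.80.0/20


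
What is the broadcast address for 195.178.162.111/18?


Network: 195.178.128.0/18
Host bits = 14
Set all host bits to 1:
Broadcast: 195.178.191.255


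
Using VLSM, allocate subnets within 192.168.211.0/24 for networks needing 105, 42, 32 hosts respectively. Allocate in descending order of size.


105 hosts -> /25 (126 usable): 192.168.211.0/25
42 hosts -> /26 (62 usable): 192.168.211.128/26
32 hosts -> /26 (62 usable): 192.168.211.192/26
Allocation: 192.168.211.0/25 (105 hosts, 126 usable); 192.168.211.128/26 (42 hosts, 62 usable); 192.168.211.192/26 (32 hosts, 62 usable)


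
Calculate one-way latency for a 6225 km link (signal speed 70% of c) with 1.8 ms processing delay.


Speed = 0.7 * 3e5 km/s = 210000 km/s
Propagation delay = 6225 / 210000 = 0.0296 s = 29.6429 ms
Processing delay = 1.8 ms
Total one-way latency = 31.4429 ms


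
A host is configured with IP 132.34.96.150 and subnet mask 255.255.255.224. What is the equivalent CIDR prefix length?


Binary: 11111111.11111111.11111111.11100000
Count leading 1s
Prefix: /27


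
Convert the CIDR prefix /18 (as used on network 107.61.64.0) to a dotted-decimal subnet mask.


/18 means 18 network bits, 14 host bits
Binary: 11111111111111111100000000000000
Mask: 255.255.192.0


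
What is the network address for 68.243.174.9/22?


IP:   01000100.11110011.10101110.00001001
Mask: 11111111.11111111.11111100.00000000
AND operation:
Net:  01000100.11110011.10101100.00000000
Network: 68.243.172.0/22


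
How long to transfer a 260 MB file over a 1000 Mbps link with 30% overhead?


Effective throughput = 1000 * (1 - 30/100) = 700 Mbps
File size in Mb = 260 * 8 = 2080 Mb
Time = 2080 / 700
Time = 2.9714 seconds


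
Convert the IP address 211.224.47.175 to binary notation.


211 = 11010011
224 = 11100000
47 = 00101111
175 = 10101111
Binary: 11010011.11100000.00101111.10101111


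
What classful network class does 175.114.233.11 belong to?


First octet: 175
Binary: 10101111
10xxxxxx -> Class B (128-191)
Class B, default mask 255.255.0.0 (/16)


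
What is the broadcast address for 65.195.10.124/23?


Network: 65.195.10.0/23
Host bits = 9
Set all host bits to 1:
Broadcast: 65.195.11.255


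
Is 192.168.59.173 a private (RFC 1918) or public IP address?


RFC 1918 private ranges:
  10.0.0.0/8 (10.0.0.0 - 10.255.255.255)
  172.16.0.0/12 (172.16.0.0 - 172.31.255.255)
  192.168.0.0/16 (192.168.0.0 - 192.168.255.255)
Private (in 192.168.0.0/16)


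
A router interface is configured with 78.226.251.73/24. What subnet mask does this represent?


/24 means 24 network bits, 8 host bits
Binary: 11111111111111111111111100000000
Mask: 255.255.255.0


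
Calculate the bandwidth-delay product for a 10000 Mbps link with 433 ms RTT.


BDP = bandwidth * RTT
= 10000 Mbps * 433 ms
= 10000 * 1e6 * 433 / 1000 bits
= 4330000000 bits
= 541250000 bytes
= 528564.4531 KB
BDP = 4330000000 bits (541250000 bytes)


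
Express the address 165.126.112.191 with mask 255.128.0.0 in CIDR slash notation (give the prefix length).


Binary: 11111111.10000000.00000000.00000000
Count leading 1s
Prefix: /9


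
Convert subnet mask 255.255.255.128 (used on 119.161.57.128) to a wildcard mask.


Subnet mask: 255.255.255.128
Wildcard = 255.255.255.255 - subnet mask
255 - 255 = 0
255 - 255 = 0
255 - 255 = 0
255 - 128 = 127
Wildcard: 0.0.0.127


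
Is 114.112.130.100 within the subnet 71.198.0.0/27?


Subnet network: 71.198.0.0
Test IP AND mask: 114.112.130.96
No, 114.112.130.100 is not in 71.198.0.0/27


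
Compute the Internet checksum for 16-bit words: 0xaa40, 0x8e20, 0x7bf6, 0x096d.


Sum all words (with carry folding):
+ 0xaa40 = 0xaa40
+ 0x8e20 = 0x3861
+ 0x7bf6 = 0xb457
+ 0x096d = 0xbdc4
One's complement: ~0xbdc4
Checksum = 0x423b


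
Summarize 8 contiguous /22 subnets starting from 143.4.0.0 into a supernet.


Original prefix: /22
Number of subnets: 8 = 2^3
New prefix = 22 - 3 = 19
Supernet: 143.4.0.0/19


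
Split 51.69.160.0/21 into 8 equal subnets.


New prefix = 21 + 3 = 24
Each subnet has 256 addresses
  51.69.160.0/24
  51.69.161.0/24
  51.69.162.0/24
  51.69.163.0/24
  51.69.164.0/24
  51.69.165.0/24
  51.69.166.0/24
  51.69.167.0/24
Subnets: 51.69.160.0/24, 51.69.161.0/24, 51.69.162.0/24, 51.69.163.0/24, 51.69.164.0/24, 51.69.165.0/24, 51.69.166.0/24, 51.69.167.0/24


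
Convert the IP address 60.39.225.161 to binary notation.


60 = 00111100
39 = 00100111
225 = 11100001
161 = 10100001
Binary: 00111100.00100111.11100001.10100001


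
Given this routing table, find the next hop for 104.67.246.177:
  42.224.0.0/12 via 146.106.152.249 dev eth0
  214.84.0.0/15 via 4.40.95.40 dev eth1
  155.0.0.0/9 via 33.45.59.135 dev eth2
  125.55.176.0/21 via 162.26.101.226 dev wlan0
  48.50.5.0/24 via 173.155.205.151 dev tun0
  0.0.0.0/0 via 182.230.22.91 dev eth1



Longest prefix match for 104.67.246.177:
  /12 42.224.0.0: no
  /15 214.84.0.0: no
  /9 155.0.0.0: no
  /21 125.55.176.0: no
  /24 48.50.5.0: no
  /0 0.0.0.0: MATCH
Selected: next-hop 182.230.22.91 via eth1 (matched /0)


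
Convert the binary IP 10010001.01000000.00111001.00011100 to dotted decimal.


10010001 = 145
01000000 = 64
00111001 = 57
00011100 = 28
IP: 145.64.57.28


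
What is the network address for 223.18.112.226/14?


IP:   11011111.00010010.01110000.11100010
Mask: 11111111.11111100.00000000.00000000
AND operation:
Net:  11011111.00010000.00000000.00000000
Network: 223.16.0.0/14


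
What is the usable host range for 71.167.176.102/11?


Network: 71.160.0.0
Broadcast: 71.191.255.255
First usable = network + 1
Last usable = broadcast - 1
Range: 71.160.0.1 to 71.191.255.254


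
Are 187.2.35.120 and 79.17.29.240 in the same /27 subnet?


Mask: 255.255.255.224
187.2.35.120 AND mask = 187.2.35.96
79.17.29.240 AND mask = 79.17.29.224
No, different subnets (187.2.35.96 vs 79.17.29.224)


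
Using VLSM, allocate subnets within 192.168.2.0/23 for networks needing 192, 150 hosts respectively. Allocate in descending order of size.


192 hosts -> /24 (254 usable): 192.168.2.0/24
150 hosts -> /24 (254 usable): 192.168.3.0/24
Allocation: 192.168.2.0/24 (192 hosts, 254 usable); 192.168.3.0/24 (150 hosts, 254 usable)


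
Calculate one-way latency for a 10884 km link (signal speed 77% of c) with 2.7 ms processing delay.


Speed = 0.77 * 3e5 km/s = 231000 km/s
Propagation delay = 10884 / 231000 = 0.0471 s = 47.1169 ms
Processing delay = 2.7 ms
Total one-way latency = 49.8169 ms


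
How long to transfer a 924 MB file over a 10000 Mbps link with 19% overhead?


Effective throughput = 10000 * (1 - 19/100) = 8100.0 Mbps
File size in Mb = 924 * 8 = 7392 Mb
Time = 7392 / 8100.0
Time = 0.9126 seconds


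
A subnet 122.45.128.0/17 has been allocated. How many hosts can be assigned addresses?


Host bits = 32 - 17 = 15
Total addresses = 2^15 = 32768
Usable = total - 2 (network and broadcast)
Usable hosts: 32766


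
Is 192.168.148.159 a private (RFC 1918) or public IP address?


RFC 1918 private ranges:
  10.0.0.0/8 (10.0.0.0 - 10.255.255.255)
  172.16.0.0/12 (172.16.0.0 - 172.31.255.255)
  192.168.0.0/16 (192.168.0.0 - 192.168.255.255)
Private (in 192.168.0.0/16)


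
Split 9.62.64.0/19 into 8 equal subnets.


New prefix = 19 + 3 = 22
Each subnet has 1024 addresses
  9.62.64.0/22
  9.62.68.0/22
  9.62.72.0/22
  9.62.76.0/22
  9.62.80.0/22
  9.62.84.0/22
  9.62.88.0/22
  9.62.92.0/22
Subnets: 9.62.64.0/22, 9.62.68.0/22, 9.62.72.0/22, 9.62.76.0/22, 9.62.80.0/22, 9.62.84.0/22, 9.62.88.0/22, 9.62.92.0/22


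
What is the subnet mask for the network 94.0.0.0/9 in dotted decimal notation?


/9 means 9 network bits, 23 host bits
Binary: 11111111100000000000000000000000
Mask: 255.128.0.0


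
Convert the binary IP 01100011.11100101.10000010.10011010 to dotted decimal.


01100011 = 99
11100101 = 229
10000010 = 130
10011010 = 154
IP: 99.229.130.154


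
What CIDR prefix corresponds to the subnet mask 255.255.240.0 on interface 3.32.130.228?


Binary: 11111111.11111111.11110000.00000000
Count leading 1s
Prefix: /20


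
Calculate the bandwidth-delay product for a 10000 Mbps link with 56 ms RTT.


BDP = bandwidth * RTT
= 10000 Mbps * 56 ms
= 10000 * 1e6 * 56 / 1000 bits
= 560000000 bits
= 70000000 bytes
= 68359.375 KB
BDP = 560000000 bits (70000000 bytes)


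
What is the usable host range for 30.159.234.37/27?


Network: 30.159.234.32
Broadcast: 30.159.234.63
First usable = network + 1
Last usable = broadcast - 1
Range: 30.159.234.33 to 30.159.234.62


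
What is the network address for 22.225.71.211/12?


IP:   00010110.11100001.01000111.11010011
Mask: 11111111.11110000.00000000.00000000
AND operation:
Net:  00010110.11100000.00000000.00000000
Network: 22.224.0.0/12


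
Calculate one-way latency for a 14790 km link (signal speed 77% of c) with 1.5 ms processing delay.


Speed = 0.77 * 3e5 km/s = 231000 km/s
Propagation delay = 14790 / 231000 = 0.064 s = 64.026 ms
Processing delay = 1.5 ms
Total one-way latency = 65.526 ms


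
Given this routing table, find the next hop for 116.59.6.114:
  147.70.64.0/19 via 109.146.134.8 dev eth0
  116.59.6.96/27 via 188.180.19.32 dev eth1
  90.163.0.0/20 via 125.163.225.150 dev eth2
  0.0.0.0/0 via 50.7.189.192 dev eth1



Longest prefix match for 116.59.6.114:
  /19 147.70.64.0: no
  /27 116.59.6.96: MATCH
  /20 90.163.0.0: no
  /0 0.0.0.0: MATCH
Selected: next-hop 188.180.19.32 via eth1 (matched /27)


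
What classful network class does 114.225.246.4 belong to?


First octet: 114
Binary: 01110010
0xxxxxxx -> Class A (1-126)
Class A, default mask 255.0.0.0 (/8)


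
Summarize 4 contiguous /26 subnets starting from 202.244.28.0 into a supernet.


Original prefix: /26
Number of subnets: 4 = 2^2
New prefix = 26 - 2 = 24
Supernet: 202.244.28.0/24


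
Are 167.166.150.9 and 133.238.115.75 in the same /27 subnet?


Mask: 255.255.255.224
167.166.150.9 AND mask = 167.166.150.0
133.238.115.75 AND mask = 133.238.115.64
No, different subnets (167.166.150.0 vs 133.238.115.64)


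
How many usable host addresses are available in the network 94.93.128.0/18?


Host bits = 32 - 18 = 14
Total addresses = 2^14 = 16384
Usable = total - 2 (network and broadcast)
Usable hosts: 16382


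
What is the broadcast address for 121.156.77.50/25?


Network: 121.156.77.0/25
Host bits = 7
Set all host bits to 1:
Broadcast: 121.156.77.127


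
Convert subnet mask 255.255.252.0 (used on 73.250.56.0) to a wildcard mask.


Subnet mask: 255.255.252.0
Wildcard = 255.255.255.255 - subnet mask
255 - 255 = 0
255 - 255 = 0
255 - 252 = 3
255 - 0 = 255
Wildcard: 0.0.3.255


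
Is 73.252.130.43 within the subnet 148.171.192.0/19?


Subnet network: 148.171.192.0
Test IP AND mask: 73.252.128.0
No, 73.252.130.43 is not in 148.171.192.0/19


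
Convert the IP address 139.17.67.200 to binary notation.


139 = 10001011
17 = 00010001
67 = 01000011
200 = 11001000
Binary: 10001011.00010001.01000011.11001000


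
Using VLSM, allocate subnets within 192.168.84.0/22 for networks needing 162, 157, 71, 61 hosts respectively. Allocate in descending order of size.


162 hosts -> /24 (254 usable): 192.168.84.0/24
157 hosts -> /24 (254 usable): 192.168.85.0/24
71 hosts -> /25 (126 usable): 192.168.86.0/25
61 hosts -> /26 (62 usable): 192.168.86.128/26
Allocation: 192.168.84.0/24 (162 hosts, 254 usable); 192.168.85.0/24 (157 hosts, 254 usable); 192.168.86.0/25 (71 hosts, 126 usable); 192.168.86.128/26 (61 hosts, 62 usable)


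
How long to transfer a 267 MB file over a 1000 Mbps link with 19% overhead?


Effective throughput = 1000 * (1 - 19/100) = 810 Mbps
File size in Mb = 267 * 8 = 2136 Mb
Time = 2136 / 810
Time = 2.637 seconds


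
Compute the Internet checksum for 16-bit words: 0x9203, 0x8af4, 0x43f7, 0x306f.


Sum all words (with carry folding):
+ 0x9203 = 0x9203
+ 0x8af4 = 0x1cf8
+ 0x43f7 = 0x60ef
+ 0x306f = 0x915e
One's complement: ~0x915e
Checksum = 0x6ea1


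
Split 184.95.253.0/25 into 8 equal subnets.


New prefix = 25 + 3 = 28
Each subnet has 16 addresses
  184.95.253.0/28
  184.95.253.16/28
  184.95.253.32/28
  184.95.253.48/28
  184.95.253.64/28
  184.95.253.80/28
  184.95.253.96/28
  184.95.253.112/28
Subnets: 184.95.253.0/28, 184.95.253.16/28, 184.95.253.32/28, 184.95.253.48/28, 184.95.253.64/28, 184.95.253.80/28, 184.95.253.96/28, 184.95.253.112/28


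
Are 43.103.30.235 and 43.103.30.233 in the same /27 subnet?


Mask: 255.255.255.224
43.103.30.235 AND mask = 43.103.30.224
43.103.30.233 AND mask = 43.103.30.224
Yes, same subnet (43.103.30.224)


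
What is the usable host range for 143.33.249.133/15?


Network: 143.32.0.0
Broadcast: 143.33.255.255
First usable = network + 1
Last usable = broadcast - 1
Range: 143.32.0.1 to 143.33.255.254


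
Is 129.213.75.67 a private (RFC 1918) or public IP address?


RFC 1918 private ranges:
  10.0.0.0/8 (10.0.0.0 - 10.255.255.255)
  172.16.0.0/12 (172.16.0.0 - 172.31.255.255)
  192.168.0.0/16 (192.168.0.0 - 192.168.255.255)
Public (not in any RFC 1918 range)


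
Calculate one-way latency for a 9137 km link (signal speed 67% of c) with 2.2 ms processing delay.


Speed = 0.67 * 3e5 km/s = 201000 km/s
Propagation delay = 9137 / 201000 = 0.0455 s = 45.4577 ms
Processing delay = 2.2 ms
Total one-way latency = 47.6577 ms


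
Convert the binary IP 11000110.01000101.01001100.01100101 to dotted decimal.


11000110 = 198
01000101 = 69
01001100 = 76
01100101 = 101
IP: 198.69.76.101


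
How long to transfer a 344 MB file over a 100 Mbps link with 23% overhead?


Effective throughput = 100 * (1 - 23/100) = 77 Mbps
File size in Mb = 344 * 8 = 2752 Mb
Time = 2752 / 77
Time = 35.7403 seconds


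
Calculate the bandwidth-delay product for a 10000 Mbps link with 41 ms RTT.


BDP = bandwidth * RTT
= 10000 Mbps * 41 ms
= 10000 * 1e6 * 41 / 1000 bits
= 410000000 bits
= 51250000 bytes
= 50048.8281 KB
BDP = 410000000 bits (51250000 bytes)


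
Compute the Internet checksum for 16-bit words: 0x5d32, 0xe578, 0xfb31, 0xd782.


Sum all words (with carry folding):
+ 0x5d32 = 0x5d32
+ 0xe578 = 0x42ab
+ 0xfb31 = 0x3ddd
+ 0xd782 = 0x1560
One's complement: ~0x1560
Checksum = 0xea9f


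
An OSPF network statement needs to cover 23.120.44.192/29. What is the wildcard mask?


Subnet mask: 255.255.255.248
Wildcard = 255.255.255.255 - subnet mask
255 - 255 = 0
255 - 255 = 0
255 - 255 = 0
255 - 248 = 7
Wildcard: 0.0.0.7


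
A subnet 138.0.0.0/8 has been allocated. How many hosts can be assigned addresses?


Host bits = 32 - 8 = 24
Total addresses = 2^24 = 16777216
Usable = total - 2 (network and broadcast)
Usable hosts: 16777214


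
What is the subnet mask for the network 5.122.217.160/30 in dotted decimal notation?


/30 means 30 network bits, 2 host bits
Binary: 11111111111111111111111111111100
Mask: 255.255.255.252


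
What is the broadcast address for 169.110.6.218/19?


Network: 169.110.0.0/19
Host bits = 13
Set all host bits to 1:
Broadcast: 169.110.31.255


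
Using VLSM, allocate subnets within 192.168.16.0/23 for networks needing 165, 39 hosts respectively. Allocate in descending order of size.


165 hosts -> /24 (254 usable): 192.168.16.0/24
39 hosts -> /26 (62 usable): 192.168.17.0/26
Allocation: 192.168.16.0/24 (165 hosts, 254 usable); 192.168.17.0/26 (39 hosts, 62 usable)


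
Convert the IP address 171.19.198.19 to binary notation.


171 = 10101011
19 = 00010011
198 = 11000110
19 = 00010011
Binary: 10101011.00010011.11000110.00010011


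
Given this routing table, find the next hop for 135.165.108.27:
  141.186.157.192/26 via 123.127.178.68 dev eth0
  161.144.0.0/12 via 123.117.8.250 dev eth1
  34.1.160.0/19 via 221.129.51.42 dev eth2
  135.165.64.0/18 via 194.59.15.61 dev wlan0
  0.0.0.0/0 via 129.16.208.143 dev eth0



Longest prefix match for 135.165.108.27:
  /26 141.186.157.192: no
  /12 161.144.0.0: no
  /19 34.1.160.0: no
  /18 135.165.64.0: MATCH
  /0 0.0.0.0: MATCH
Selected: next-hop 194.59.15.61 via wlan0 (matched /18)


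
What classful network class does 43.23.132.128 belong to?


First octet: 43
Binary: 00101011
0xxxxxxx -> Class A (1-126)
Class A, default mask 255.0.0.0 (/8)


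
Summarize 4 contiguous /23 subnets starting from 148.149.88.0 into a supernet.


Original prefix: /23
Number of subnets: 4 = 2^2
New prefix = 23 - 2 = 21
Supernet: 148.149.88.0/21


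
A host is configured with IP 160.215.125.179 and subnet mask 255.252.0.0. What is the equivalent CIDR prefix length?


Binary: 11111111.11111100.00000000.00000000
Count leading 1s
Prefix: /14


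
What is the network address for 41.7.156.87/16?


IP:   00101001.00000111.10011100.01010111
Mask: 11111111.11111111.00000000.00000000
AND operation:
Net:  00101001.00000111.00000000.00000000
Network: 41.7.0.0/16


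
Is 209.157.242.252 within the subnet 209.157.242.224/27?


Subnet network: 209.157.242.224
Test IP AND mask: 209.157.242.224
Yes, 209.157.242.252 is in 209.157.242.224/27


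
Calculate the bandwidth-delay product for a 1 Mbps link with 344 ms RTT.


BDP = bandwidth * RTT
= 1 Mbps * 344 ms
= 1 * 1e6 * 344 / 1000 bits
= 344000 bits
= 43000 bytes
= 41.9922 KB
BDP = 344000 bits (43000 bytes)


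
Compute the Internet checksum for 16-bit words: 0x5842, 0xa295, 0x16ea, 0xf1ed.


Sum all words (with carry folding):
+ 0x5842 = 0x5842
+ 0xa295 = 0xfad7
+ 0x16ea = 0x11c2
+ 0xf1ed = 0x03b0
One's complement: ~0x03b0
Checksum = 0xfc4f


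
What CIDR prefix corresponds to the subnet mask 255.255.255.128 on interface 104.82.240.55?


Binary: 11111111.11111111.11111111.10000000
Count leading 1s
Prefix: /25


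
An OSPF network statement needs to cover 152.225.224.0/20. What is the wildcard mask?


Subnet mask: 255.255.240.0
Wildcard = 255.255.255.255 - subnet mask
255 - 255 = 0
255 - 255 = 0
255 - 240 = 15
255 - 0 = 255
Wildcard: 0.0.15.255


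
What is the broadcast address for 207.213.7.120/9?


Network: 207.128.0.0/9
Host bits = 23
Set all host bits to 1:
Broadcast: 207.255.255.255


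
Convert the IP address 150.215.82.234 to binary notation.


150 = 10010110
215 = 11010111
82 = 01010010
234 = 11101010
Binary: 10010110.11010111.01010010.11101010


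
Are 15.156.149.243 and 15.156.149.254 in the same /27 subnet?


Mask: 255.255.255.224
15.156.149.243 AND mask = 15.156.149.224
15.156.149.254 AND mask = 15.156.149.224
Yes, same subnet (15.156.149.224)


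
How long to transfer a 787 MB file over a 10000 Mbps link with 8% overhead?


Effective throughput = 10000 * (1 - 8/100) = 9200 Mbps
File size in Mb = 787 * 8 = 6296 Mb
Time = 6296 / 9200
Time = 0.6843 seconds


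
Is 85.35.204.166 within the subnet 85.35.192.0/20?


Subnet network: 85.35.192.0
Test IP AND mask: 85.35.192.0
Yes, 85.35.204.166 is in 85.35.192.0/20


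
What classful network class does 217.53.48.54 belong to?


First octet: 217
Binary: 11011001
110xxxxx -> Class C (192-223)
Class C, default mask 255.255.255.0 (/24)


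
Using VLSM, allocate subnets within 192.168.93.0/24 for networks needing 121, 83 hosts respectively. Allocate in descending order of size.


121 hosts -> /25 (126 usable): 192.168.93.0/25
83 hosts -> /25 (126 usable): 192.168.93.128/25
Allocation: 192.168.93.0/25 (121 hosts, 126 usable); 192.168.93.128/25 (83 hosts, 126 usable)


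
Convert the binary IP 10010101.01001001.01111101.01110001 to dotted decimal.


10010101 = 149
01001001 = 73
01111101 = 125
01110001 = 113
IP: 149.73.125.113


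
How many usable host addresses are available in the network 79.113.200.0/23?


Host bits = 32 - 23 = 9
Total addresses = 2^9 = 512
Usable = total - 2 (network and broadcast)
Usable hosts: 510


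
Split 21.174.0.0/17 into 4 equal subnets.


New prefix = 17 + 2 = 19
Each subnet has 8192 addresses
  21.174.0.0/19
  21.174.32.0/19
  21.174.64.0/19
  21.174.96.0/19
Subnets: 21.174.0.0/19, 21.174.32.0/19, 21.174.64.0/19, 21.174.96.0/19


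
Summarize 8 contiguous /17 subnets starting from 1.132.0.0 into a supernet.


Original prefix: /17
Number of subnets: 8 = 2^3
New prefix = 17 - 3 = 14
Supernet: 1.132.0.0/14


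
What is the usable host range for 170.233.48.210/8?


Network: 170.0.0.0
Broadcast: 170.255.255.255
First usable = network + 1
Last usable = broadcast - 1
Range: 170.0.0.1 to 170.255.255.254


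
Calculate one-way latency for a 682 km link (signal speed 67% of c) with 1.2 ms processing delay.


Speed = 0.67 * 3e5 km/s = 201000 km/s
Propagation delay = 682 / 201000 = 0.0034 s = 3.393 ms
Processing delay = 1.2 ms
Total one-way latency = 4.593 ms


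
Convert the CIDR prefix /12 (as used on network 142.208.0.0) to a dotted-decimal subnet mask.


/12 means 12 network bits, 20 host bits
Binary: 11111111111100000000000000000000
Mask: 255.240.0.0


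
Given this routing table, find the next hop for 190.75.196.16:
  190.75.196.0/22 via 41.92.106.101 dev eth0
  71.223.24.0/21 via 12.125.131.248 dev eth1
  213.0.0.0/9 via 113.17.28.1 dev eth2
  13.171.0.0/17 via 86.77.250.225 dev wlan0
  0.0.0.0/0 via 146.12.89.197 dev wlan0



Longest prefix match for 190.75.196.16:
  /22 190.75.196.0: MATCH
  /21 71.223.24.0: no
  /9 213.0.0.0: no
  /17 13.171.0.0: no
  /0 0.0.0.0: MATCH
Selected: next-hop 41.92.106.101 via eth0 (matched /22)


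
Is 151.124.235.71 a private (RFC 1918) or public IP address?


RFC 1918 private ranges:
  10.0.0.0/8 (10.0.0.0 - 10.255.255.255)
  172.16.0.0/12 (172.16.0.0 - 172.31.255.255)
  192.168.0.0/16 (192.168.0.0 - 192.168.255.255)
Public (not in any RFC 1918 range)


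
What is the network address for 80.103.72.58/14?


IP:   01010000.01100111.01001000.00111010
Mask: 11111111.11111100.00000000.00000000
AND operation:
Net:  01010000.01100100.00000000.00000000
Network: 80.100.0.0/14


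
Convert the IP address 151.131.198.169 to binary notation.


151 = 10010111
131 = 10000011
198 = 11000110
169 = 10101001
Binary: 10010111.10000011.11000110.10101001


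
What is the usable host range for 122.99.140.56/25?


Network: 122.99.140.0
Broadcast: 122.99.140.127
First usable = network + 1
Last usable = broadcast - 1
Range: 122.99.140.1 to 122.99.140.126


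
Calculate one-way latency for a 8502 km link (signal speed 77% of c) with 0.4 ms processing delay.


Speed = 0.77 * 3e5 km/s = 231000 km/s
Propagation delay = 8502 / 231000 = 0.0368 s = 36.8052 ms
Processing delay = 0.4 ms
Total one-way latency = 37.2052 ms


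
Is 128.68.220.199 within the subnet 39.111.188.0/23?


Subnet network: 39.111.188.0
Test IP AND mask: 128.68.220.0
No, 128.68.220.199 is not in 39.111.188.0/23


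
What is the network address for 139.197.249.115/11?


IP:   10001011.11000101.11111001.01110011
Mask: 11111111.11100000.00000000.00000000
AND operation:
Net:  10001011.11000000.00000000.00000000
Network: 139.192.0.0/11


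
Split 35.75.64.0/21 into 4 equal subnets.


New prefix = 21 + 2 = 23
Each subnet has 512 addresses
  35.75.64.0/23
  35.75.66.0/23
  35.75.68.0/23
  35.75.70.0/23
Subnets: 35.75.64.0/23, 35.75.66.0/23, 35.75.68.0/23, 35.75.70.0/23


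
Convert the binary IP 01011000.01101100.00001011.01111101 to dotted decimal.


01011000 = 88
01101100 = 108
00001011 = 11
01111101 = 125
IP: 88.108.11.125


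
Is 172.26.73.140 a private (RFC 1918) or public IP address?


RFC 1918 private ranges:
  10.0.0.0/8 (10.0.0.0 - 10.255.255.255)
  172.16.0.0/12 (172.16.0.0 - 172.31.255.255)
  192.168.0.0/16 (192.168.0.0 - 192.168.255.255)
Private (in 172.16.0.0/12)


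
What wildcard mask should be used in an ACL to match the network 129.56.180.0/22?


Subnet mask: 255.255.252.0
Wildcard = 255.255.255.255 - subnet mask
255 - 255 = 0
255 - 255 = 0
255 - 252 = 3
255 - 0 = 255
Wildcard: 0.0.3.255


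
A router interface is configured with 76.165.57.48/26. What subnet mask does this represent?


/26 means 26 network bits, 6 host bits
Binary: 11111111111111111111111111000000
Mask: 255.255.255.192


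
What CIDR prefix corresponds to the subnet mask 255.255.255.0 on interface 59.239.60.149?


Binary: 11111111.11111111.11111111.00000000
Count leading 1s
Prefix: /24


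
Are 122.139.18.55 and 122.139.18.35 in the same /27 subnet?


Mask: 255.255.255.224
122.139.18.55 AND mask = 122.139.18.32
122.139.18.35 AND mask = 122.139.18.32
Yes, same subnet (122.139.18.32)


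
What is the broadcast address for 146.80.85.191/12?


Network: 146.80.0.0/12
Host bits = 20
Set all host bits to 1:
Broadcast: 146.95.255.255


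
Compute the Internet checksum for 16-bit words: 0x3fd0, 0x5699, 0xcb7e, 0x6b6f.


Sum all words (with carry folding):
+ 0x3fd0 = 0x3fd0
+ 0x5699 = 0x9669
+ 0xcb7e = 0x61e8
+ 0x6b6f = 0xcd57
One's complement: ~0xcd57
Checksum = 0x32a8


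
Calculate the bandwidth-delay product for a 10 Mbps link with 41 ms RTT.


BDP = bandwidth * RTT
= 10 Mbps * 41 ms
= 10 * 1e6 * 41 / 1000 bits
= 410000 bits
= 51250 bytes
= 50.0488 KB
BDP = 410000 bits (51250 bytes)


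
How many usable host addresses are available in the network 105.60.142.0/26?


Host bits = 32 - 26 = 6
Total addresses = 2^6 = 64
Usable = total - 2 (network and broadcast)
Usable hosts: 62


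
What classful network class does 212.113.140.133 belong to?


First octet: 212
Binary: 11010100
110xxxxx -> Class C (192-223)
Class C, default mask 255.255.255.0 (/24)


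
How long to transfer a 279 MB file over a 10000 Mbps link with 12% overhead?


Effective throughput = 10000 * (1 - 12/100) = 8800 Mbps
File size in Mb = 279 * 8 = 2232 Mb
Time = 2232 / 8800
Time = 0.2536 seconds


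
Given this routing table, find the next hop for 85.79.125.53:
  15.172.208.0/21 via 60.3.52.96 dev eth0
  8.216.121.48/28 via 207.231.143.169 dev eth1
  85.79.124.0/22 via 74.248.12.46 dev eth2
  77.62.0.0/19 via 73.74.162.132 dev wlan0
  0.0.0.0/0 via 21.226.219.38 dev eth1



Longest prefix match for 85.79.125.53:
  /21 15.172.208.0: no
  /28 8.216.121.48: no
  /22 85.79.124.0: MATCH
  /19 77.62.0.0: no
  /0 0.0.0.0: MATCH
Selected: next-hop 74.248.12.46 via eth2 (matched /22)


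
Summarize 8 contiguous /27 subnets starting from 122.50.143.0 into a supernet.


Original prefix: /27
Number of subnets: 8 = 2^3
New prefix = 27 - 3 = 24
Supernet: 122.50.143.0/24


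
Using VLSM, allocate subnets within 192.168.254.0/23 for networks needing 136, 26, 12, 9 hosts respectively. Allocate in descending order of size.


136 hosts -> /24 (254 usable): 192.168.254.0/24
26 hosts -> /27 (30 usable): 192.168.255.0/27
12 hosts -> /28 (14 usable): 192.168.255.32/28
9 hosts -> /28 (14 usable): 192.168.255.48/28
Allocation: 192.168.254.0/24 (136 hosts, 254 usable); 192.168.255.0/27 (26 hosts, 30 usable); 192.168.255.32/28 (12 hosts, 14 usable); 192.168.255.48/28 (9 hosts, 14 usable)


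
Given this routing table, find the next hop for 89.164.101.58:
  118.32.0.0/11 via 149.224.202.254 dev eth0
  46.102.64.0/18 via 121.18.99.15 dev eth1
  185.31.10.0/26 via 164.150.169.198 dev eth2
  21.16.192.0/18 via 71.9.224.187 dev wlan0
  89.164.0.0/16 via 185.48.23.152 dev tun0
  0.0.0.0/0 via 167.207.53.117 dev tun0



Longest prefix match for 89.164.101.58:
  /11 118.32.0.0: no
  /18 46.102.64.0: no
  /26 185.31.10.0: no
  /18 21.16.192.0: no
  /16 89.164.0.0: MATCH
  /0 0.0.0.0: MATCH
Selected: next-hop 185.48.23.152 via tun0 (matched /16)


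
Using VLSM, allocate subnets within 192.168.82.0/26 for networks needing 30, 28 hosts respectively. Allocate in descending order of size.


30 hosts -> /27 (30 usable): 192.168.82.0/27
28 hosts -> /27 (30 usable): 192.168.82.32/27
Allocation: 192.168.82.0/27 (30 hosts, 30 usable); 192.168.82.32/27 (28 hosts, 30 usable)


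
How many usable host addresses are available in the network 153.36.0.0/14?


Host bits = 32 - 14 = 18
Total addresses = 2^18 = 262144
Usable = total - 2 (network and broadcast)
Usable hosts: 262142


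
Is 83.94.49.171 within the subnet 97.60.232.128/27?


Subnet network: 97.60.232.128
Test IP AND mask: 83.94.49.160
No, 83.94.49.171 is not in 97.60.232.128/27


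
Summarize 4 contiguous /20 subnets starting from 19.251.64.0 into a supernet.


Original prefix: /20
Number of subnets: 4 = 2^2
New prefix = 20 - 2 = 18
Supernet: 19.251.64.0/18


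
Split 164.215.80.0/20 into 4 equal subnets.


New prefix = 20 + 2 = 22
Each subnet has 1024 addresses
  164.215.80.0/22
  164.215.84.0/22
  164.215.88.0/22
  164.215.92.0/22
Subnets: 164.215.80.0/22, 164.215.84.0/22, 164.215.88.0/22, 164.215.92.0/22


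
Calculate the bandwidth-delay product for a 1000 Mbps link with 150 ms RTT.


BDP = bandwidth * RTT
= 1000 Mbps * 150 ms
= 1000 * 1e6 * 150 / 1000 bits
= 150000000 bits
= 18750000 bytes
= 18310.5469 KB
BDP = 150000000 bits (18750000 bytes)


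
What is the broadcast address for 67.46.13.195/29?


Network: 67.46.13.192/29
Host bits = 3
Set all host bits to 1:
Broadcast: 67.46.13.199


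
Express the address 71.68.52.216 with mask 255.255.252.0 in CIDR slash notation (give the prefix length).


Binary: 11111111.11111111.11111100.00000000
Count leading 1s
Prefix: /22


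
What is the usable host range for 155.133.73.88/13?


Network: 155.128.0.0
Broadcast: 155.135.255.255
First usable = network + 1
Last usable = broadcast - 1
Range: 155.128.0.1 to 155.135.255.254


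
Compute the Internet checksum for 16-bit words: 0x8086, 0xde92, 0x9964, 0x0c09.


Sum all words (with carry folding):
+ 0x8086 = 0x8086
+ 0xde92 = 0x5f19
+ 0x9964 = 0xf87d
+ 0x0c09 = 0x0487
One's complement: ~0x0487
Checksum = 0xfb78


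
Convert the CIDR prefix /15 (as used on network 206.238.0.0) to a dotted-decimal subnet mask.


/15 means 15 network bits, 17 host bits
Binary: 11111111111111100000000000000000
Mask: 255.254.0.0


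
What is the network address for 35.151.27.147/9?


IP:   00100011.10010111.00011011.10010011
Mask: 11111111.10000000.00000000.00000000
AND operation:
Net:  00100011.10000000.00000000.00000000
Network: 35.128.0.0/9


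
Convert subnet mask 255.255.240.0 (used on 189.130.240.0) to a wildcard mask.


Subnet mask: 255.255.240.0
Wildcard = 255.255.255.255 - subnet mask
255 - 255 = 0
255 - 255 = 0
255 - 240 = 15
255 - 0 = 255
Wildcard: 0.0.15.255


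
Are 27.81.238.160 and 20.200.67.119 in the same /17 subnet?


Mask: 255.255.128.0
27.81.238.160 AND mask = 27.81.128.0
20.200.67.119 AND mask = 20.200.0.0
No, different subnets (27.81.128.0 vs 20.200.0.0)


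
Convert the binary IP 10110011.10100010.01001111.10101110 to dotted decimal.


10110011 = 179
10100010 = 162
01001111 = 79
10101110 = 174
IP: 179.162.79.174


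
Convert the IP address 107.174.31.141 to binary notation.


107 = 01101011
174 = 10101110
31 = 00011111
141 = 10001101
Binary: 01101011.10101110.00011111.10001101


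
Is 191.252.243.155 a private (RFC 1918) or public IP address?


RFC 1918 private ranges:
  10.0.0.0/8 (10.0.0.0 - 10.255.255.255)
  172.16.0.0/12 (172.16.0.0 - 172.31.255.255)
  192.168.0.0/16 (192.168.0.0 - 192.168.255.255)
Public (not in any RFC 1918 range)


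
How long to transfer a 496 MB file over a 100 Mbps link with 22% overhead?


Effective throughput = 100 * (1 - 22/100) = 78 Mbps
File size in Mb = 496 * 8 = 3968 Mb
Time = 3968 / 78
Time = 50.8718 seconds


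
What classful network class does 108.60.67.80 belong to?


First octet: 108
Binary: 01101100
0xxxxxxx -> Class A (1-126)
Class A, default mask 255.0.0.0 (/8)


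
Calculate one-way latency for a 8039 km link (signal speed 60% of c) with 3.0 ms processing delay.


Speed = 0.6 * 3e5 km/s = 180000 km/s
Propagation delay = 8039 / 180000 = 0.0447 s = 44.6611 ms
Processing delay = 3.0 ms
Total one-way latency = 47.6611 ms


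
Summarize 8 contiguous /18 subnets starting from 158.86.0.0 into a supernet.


Original prefix: /18
Number of subnets: 8 = 2^3
New prefix = 18 - 3 = 15
Supernet: 158.86.0.0/15


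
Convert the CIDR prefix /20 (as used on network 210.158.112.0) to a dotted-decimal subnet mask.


/20 means 20 network bits, 12 host bits
Binary: 11111111111111111111000000000000
Mask: 255.255.240.0


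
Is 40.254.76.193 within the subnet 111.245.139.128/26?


Subnet network: 111.245.139.128
Test IP AND mask: 40.254.76.192
No, 40.254.76.193 is not in 111.245.139.128/26


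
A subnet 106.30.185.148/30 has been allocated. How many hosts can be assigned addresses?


Host bits = 32 - 30 = 2
Total addresses = 2^2 = 4
Usable = total - 2 (network and broadcast)
Usable hosts: 2


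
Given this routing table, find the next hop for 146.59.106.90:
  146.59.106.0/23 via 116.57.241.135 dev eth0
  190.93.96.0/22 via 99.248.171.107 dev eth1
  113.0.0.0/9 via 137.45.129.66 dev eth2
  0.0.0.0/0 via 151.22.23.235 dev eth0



Longest prefix match for 146.59.106.90:
  /23 146.59.106.0: MATCH
  /22 190.93.96.0: no
  /9 113.0.0.0: no
  /0 0.0.0.0: MATCH
Selected: next-hop 116.57.241.135 via eth0 (matched /23)


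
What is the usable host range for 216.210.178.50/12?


Network: 216.208.0.0
Broadcast: 216.223.255.255
First usable = network + 1
Last usable = broadcast - 1
Range: 216.208.0.1 to 216.223.255.254


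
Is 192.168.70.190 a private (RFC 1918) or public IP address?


RFC 1918 private ranges:
  10.0.0.0/8 (10.0.0.0 - 10.255.255.255)
  172.16.0.0/12 (172.16.0.0 - 172.31.255.255)
  192.168.0.0/16 (192.168.0.0 - 192.168.255.255)
Private (in 192.168.0.0/16)


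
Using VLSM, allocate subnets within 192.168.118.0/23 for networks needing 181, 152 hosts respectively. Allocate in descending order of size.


181 hosts -> /24 (254 usable): 192.168.118.0/24
152 hosts -> /24 (254 usable): 192.168.119.0/24
Allocation: 192.168.118.0/24 (181 hosts, 254 usable); 192.168.119.0/24 (152 hosts, 254 usable)


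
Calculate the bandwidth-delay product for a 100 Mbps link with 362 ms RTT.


BDP = bandwidth * RTT
= 100 Mbps * 362 ms
= 100 * 1e6 * 362 / 1000 bits
= 36200000 bits
= 4525000 bytes
= 4418.9453 KB
BDP = 36200000 bits (4525000 bytes)


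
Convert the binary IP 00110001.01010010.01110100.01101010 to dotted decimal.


00110001 = 49
01010010 = 82
01110100 = 116
01101010 = 106
IP: 49.82.116.106
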